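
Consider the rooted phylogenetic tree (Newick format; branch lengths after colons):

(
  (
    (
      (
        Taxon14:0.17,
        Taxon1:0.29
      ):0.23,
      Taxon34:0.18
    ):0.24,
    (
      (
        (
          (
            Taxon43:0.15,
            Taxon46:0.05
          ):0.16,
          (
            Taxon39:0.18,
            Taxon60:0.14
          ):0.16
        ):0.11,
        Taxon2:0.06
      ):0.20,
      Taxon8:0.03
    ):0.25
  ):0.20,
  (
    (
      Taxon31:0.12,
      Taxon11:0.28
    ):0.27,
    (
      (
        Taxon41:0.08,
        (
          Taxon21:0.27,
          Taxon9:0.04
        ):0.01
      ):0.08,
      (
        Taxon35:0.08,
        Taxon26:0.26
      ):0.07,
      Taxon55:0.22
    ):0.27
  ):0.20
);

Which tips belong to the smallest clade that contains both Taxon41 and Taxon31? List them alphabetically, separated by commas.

Taxon11, Taxon21, Taxon26, Taxon31, Taxon35, Taxon41, Taxon55, Taxon9

Tracing Taxon41: it sits inside (Taxon41,(Taxon21,Taxon9)).
Tracing Taxon31: it sits inside (Taxon31,Taxon11).
The smallest clade enclosing both is ((Taxon31,Taxon11),((Taxon41,(Taxon21,Taxon9)),(Taxon35,Taxon26),Taxon55)); the answer is its 8 terminal taxa in alphabetical order.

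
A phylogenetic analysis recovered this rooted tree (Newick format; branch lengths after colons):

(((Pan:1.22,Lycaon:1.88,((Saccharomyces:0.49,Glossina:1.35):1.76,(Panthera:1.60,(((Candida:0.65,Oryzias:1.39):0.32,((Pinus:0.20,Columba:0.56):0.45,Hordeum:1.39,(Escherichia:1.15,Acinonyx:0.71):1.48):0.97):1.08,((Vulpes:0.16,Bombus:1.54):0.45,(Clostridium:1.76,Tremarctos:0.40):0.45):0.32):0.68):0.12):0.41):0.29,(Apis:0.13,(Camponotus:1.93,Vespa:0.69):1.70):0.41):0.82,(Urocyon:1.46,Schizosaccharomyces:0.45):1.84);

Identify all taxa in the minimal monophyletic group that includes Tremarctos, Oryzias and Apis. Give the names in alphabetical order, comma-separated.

Acinonyx, Apis, Bombus, Camponotus, Candida, Clostridium, Columba, Escherichia, Glossina, Hordeum, Lycaon, Oryzias, Pan, Panthera, Pinus, Saccharomyces, Tremarctos, Vespa, Vulpes

Tracing Tremarctos: it sits inside (Clostridium,Tremarctos).
Tracing Oryzias: it sits inside (Candida,Oryzias).
Tracing Apis: it sits inside (Apis,(Camponotus,Vespa)).
The smallest clade enclosing all 3 is ((Pan,Lycaon,((Saccharomyces,Glossina),(Panthera,(((Candida,Oryzias),((Pinus,Columba),Hordeum,(Escherichia,Acinonyx))),((Vulpes,Bombus),(Clostridium,Tremarctos)))))),(Apis,(Camponotus,Vespa))); the answer is its 19 terminal taxa in alphabetical order.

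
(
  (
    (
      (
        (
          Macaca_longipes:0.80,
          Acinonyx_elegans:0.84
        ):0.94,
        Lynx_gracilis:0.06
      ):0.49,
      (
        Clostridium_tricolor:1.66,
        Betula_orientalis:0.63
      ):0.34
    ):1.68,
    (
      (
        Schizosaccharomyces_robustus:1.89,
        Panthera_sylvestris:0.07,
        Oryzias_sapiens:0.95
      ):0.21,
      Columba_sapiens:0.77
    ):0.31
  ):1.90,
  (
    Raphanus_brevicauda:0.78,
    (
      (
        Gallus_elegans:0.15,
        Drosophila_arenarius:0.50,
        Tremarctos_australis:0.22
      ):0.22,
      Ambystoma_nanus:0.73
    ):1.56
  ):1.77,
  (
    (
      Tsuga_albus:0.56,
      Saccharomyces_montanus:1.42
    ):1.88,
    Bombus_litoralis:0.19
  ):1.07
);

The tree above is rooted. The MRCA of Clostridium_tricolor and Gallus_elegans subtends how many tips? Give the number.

The MRCA of Clostridium_tricolor and Gallus_elegans is the root, so the clade is the entire tree.
That clade contains 17 terminal taxa: Acinonyx_elegans, Ambystoma_nanus, Betula_orientalis, Bombus_litoralis, Clostridium_tricolor, Columba_sapiens, Drosophila_arenarius, Gallus_elegans, Lynx_gracilis, Macaca_longipes, Oryzias_sapiens, Panthera_sylvestris, Raphanus_brevicauda, Saccharomyces_montanus, Schizosaccharomyces_robustus, Tremarctos_australis, Tsuga_albus.

17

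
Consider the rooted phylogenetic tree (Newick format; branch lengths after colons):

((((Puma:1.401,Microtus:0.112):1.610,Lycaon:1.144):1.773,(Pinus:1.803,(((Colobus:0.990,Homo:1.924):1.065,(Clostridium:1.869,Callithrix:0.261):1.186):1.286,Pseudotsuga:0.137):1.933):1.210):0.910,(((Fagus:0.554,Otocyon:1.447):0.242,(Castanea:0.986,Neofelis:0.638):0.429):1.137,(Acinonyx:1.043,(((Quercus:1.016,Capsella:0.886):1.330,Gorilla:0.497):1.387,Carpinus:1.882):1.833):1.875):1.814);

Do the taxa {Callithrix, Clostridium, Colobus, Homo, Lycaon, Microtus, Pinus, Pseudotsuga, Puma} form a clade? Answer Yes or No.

The most recent common ancestor of these taxa subtends (((Puma,Microtus),Lycaon),(Pinus,(((Colobus,Homo),(Clostridium,Callithrix)),Pseudotsuga))).
That clade has exactly 9 tips — every listed taxon and nothing else — so the group is monophyletic.

Yes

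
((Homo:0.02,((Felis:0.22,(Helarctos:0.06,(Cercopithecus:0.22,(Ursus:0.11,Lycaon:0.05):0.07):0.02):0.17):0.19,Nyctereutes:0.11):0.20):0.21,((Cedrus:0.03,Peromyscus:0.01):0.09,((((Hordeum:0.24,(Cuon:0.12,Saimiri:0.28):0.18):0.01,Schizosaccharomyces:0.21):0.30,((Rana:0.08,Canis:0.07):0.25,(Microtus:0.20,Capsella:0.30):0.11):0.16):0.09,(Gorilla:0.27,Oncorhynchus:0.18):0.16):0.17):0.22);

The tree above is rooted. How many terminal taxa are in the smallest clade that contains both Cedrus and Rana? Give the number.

12

The MRCA of Cedrus and Rana is the node subtending ((Cedrus,Peromyscus),((((Hordeum,(Cuon,Saimiri)),Schizosaccharomyces),((Rana,Canis),(Microtus,Capsella))),(Gorilla,Oncorhynchus))).
That clade contains 12 terminal taxa: Canis, Capsella, Cedrus, Cuon, Gorilla, Hordeum, Microtus, Oncorhynchus, Peromyscus, Rana, Saimiri, Schizosaccharomyces.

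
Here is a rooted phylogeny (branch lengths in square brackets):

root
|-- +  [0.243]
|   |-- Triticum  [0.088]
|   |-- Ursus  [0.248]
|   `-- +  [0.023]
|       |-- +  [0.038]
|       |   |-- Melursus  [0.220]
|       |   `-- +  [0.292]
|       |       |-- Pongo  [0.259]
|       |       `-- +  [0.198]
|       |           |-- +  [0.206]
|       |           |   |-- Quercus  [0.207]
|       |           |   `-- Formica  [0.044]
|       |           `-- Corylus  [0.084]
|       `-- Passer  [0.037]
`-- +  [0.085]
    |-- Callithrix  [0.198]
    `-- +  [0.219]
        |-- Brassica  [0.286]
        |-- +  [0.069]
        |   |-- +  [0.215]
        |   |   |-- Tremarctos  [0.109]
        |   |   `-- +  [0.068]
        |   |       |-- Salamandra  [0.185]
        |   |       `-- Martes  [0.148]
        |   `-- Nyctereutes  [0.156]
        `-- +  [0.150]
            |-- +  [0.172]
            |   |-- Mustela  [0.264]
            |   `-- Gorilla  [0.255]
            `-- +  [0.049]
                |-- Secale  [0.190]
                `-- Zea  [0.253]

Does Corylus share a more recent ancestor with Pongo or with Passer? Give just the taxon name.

The MRCA of Corylus and Pongo subtends (Pongo,((Quercus,Formica),Corylus)) (4 taxa).
The MRCA of Corylus and Passer subtends ((Melursus,(Pongo,((Quercus,Formica),Corylus))),Passer) (6 taxa).
The first is nested inside the second, so Corylus shares a more recent common ancestor with Pongo.

Pongo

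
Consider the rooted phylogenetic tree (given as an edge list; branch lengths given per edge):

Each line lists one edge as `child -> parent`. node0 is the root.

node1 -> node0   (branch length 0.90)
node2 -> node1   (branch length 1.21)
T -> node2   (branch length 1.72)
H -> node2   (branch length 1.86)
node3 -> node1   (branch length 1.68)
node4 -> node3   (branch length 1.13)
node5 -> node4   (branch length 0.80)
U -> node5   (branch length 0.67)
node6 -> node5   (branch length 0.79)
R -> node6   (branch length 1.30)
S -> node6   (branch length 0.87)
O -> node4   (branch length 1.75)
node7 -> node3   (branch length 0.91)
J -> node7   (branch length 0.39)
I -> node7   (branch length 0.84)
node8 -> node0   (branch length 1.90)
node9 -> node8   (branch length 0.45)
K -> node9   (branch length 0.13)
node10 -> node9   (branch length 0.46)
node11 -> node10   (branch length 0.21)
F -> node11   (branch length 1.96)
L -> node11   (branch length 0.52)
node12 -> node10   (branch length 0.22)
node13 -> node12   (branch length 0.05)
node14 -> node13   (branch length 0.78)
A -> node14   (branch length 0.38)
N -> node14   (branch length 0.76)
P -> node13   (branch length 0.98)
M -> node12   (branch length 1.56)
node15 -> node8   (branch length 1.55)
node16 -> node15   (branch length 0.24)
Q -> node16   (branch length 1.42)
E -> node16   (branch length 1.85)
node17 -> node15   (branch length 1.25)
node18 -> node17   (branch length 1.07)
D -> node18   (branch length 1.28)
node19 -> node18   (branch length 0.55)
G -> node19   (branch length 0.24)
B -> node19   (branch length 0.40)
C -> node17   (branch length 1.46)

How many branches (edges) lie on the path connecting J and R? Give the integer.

6

The MRCA of J and R is the node subtending (((U,(R,S)),O),(J,I)).
From J up to that node: 2 branches. From R up to the same node: 4 branches. Total: 2 + 4 = 6.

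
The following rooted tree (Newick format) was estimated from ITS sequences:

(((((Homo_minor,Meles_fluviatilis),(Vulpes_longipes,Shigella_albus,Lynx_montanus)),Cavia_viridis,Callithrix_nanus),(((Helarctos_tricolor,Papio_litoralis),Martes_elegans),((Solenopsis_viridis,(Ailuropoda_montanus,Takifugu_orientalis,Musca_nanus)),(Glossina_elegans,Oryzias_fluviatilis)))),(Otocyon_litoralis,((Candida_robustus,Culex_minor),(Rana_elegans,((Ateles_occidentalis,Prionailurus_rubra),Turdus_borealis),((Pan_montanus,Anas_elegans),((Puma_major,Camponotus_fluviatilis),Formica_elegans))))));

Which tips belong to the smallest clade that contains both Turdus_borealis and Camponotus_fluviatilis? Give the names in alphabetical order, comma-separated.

Tracing Turdus_borealis: it sits inside ((Ateles_occidentalis,Prionailurus_rubra),Turdus_borealis).
Tracing Camponotus_fluviatilis: it sits inside (Puma_major,Camponotus_fluviatilis).
The smallest clade enclosing both is (Rana_elegans,((Ateles_occidentalis,Prionailurus_rubra),Turdus_borealis),((Pan_montanus,Anas_elegans),((Puma_major,Camponotus_fluviatilis),Formica_elegans))); the answer is its 9 terminal taxa in alphabetical order.

Anas_elegans, Ateles_occidentalis, Camponotus_fluviatilis, Formica_elegans, Pan_montanus, Prionailurus_rubra, Puma_major, Rana_elegans, Turdus_borealis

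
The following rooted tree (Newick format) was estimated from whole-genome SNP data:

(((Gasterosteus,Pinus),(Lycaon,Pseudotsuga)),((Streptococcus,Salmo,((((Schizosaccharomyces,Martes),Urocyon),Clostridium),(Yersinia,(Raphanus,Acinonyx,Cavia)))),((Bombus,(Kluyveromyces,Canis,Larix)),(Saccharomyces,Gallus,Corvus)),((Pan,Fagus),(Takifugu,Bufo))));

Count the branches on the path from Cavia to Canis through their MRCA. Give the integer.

The MRCA of Cavia and Canis is the node subtending ((Streptococcus,Salmo,((((Schizosaccharomyces,Martes),Urocyon),Clostridium),(Yersinia,(Raphanus,Acinonyx,Cavia)))),((Bombus,(Kluyveromyces,Canis,Larix)),(Saccharomyces,Gallus,Corvus)),((Pan,Fagus),(Takifugu,Bufo))).
From Cavia up to that node: 5 branches. From Canis up to the same node: 4 branches. Total: 5 + 4 = 9.

9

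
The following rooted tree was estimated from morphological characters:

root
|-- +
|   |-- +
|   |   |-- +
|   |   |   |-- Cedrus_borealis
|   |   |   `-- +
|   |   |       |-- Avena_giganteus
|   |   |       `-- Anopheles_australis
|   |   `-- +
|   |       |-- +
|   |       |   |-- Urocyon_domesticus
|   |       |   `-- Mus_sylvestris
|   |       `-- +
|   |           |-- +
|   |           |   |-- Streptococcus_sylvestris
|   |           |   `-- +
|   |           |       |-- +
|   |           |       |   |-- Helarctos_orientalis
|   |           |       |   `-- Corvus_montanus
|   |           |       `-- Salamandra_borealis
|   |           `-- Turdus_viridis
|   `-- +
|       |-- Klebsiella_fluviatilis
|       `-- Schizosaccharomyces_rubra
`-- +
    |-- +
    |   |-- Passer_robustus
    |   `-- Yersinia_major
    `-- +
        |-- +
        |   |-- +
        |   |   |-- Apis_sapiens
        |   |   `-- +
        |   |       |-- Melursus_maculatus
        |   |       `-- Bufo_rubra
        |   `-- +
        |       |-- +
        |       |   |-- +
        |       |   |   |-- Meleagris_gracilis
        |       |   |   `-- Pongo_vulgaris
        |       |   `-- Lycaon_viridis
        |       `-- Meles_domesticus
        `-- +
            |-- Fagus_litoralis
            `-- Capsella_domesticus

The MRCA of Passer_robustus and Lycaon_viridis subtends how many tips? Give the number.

11

The MRCA of Passer_robustus and Lycaon_viridis is the node subtending ((Passer_robustus,Yersinia_major),(((Apis_sapiens,(Melursus_maculatus,Bufo_rubra)),(((Meleagris_gracilis,Pongo_vulgaris),Lycaon_viridis),Meles_domesticus)),(Fagus_litoralis,Capsella_domesticus))).
That clade contains 11 terminal taxa: Apis_sapiens, Bufo_rubra, Capsella_domesticus, Fagus_litoralis, Lycaon_viridis, Meleagris_gracilis, Meles_domesticus, Melursus_maculatus, Passer_robustus, Pongo_vulgaris, Yersinia_major.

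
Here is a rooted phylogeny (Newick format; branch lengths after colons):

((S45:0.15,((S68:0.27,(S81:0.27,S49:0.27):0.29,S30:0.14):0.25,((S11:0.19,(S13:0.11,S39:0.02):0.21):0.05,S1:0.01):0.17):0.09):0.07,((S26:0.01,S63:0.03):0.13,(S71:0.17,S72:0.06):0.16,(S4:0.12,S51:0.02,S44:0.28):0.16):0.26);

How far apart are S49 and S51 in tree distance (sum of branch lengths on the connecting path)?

The path runs S49 → … → MRCA → … → S51; the MRCA is the root of the tree.
Branch lengths along that path: 0.27 + 0.29 + 0.25 + 0.09 + 0.07 + 0.26 + 0.16 + 0.02 = 1.41.

1.41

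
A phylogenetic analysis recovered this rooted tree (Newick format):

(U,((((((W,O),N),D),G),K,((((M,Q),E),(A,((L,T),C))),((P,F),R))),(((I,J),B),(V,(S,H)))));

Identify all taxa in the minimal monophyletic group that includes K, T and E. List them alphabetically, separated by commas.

A, C, D, E, F, G, K, L, M, N, O, P, Q, R, T, W

Tracing K: it sits inside (((((W,O),N),D),G),K,((((M,Q),E),(A,((L,T),C))),((P,F),R))).
Tracing T: it sits inside (L,T).
Tracing E: it sits inside ((M,Q),E).
The smallest clade enclosing all 3 is (((((W,O),N),D),G),K,((((M,Q),E),(A,((L,T),C))),((P,F),R))); the answer is its 16 terminal taxa in alphabetical order.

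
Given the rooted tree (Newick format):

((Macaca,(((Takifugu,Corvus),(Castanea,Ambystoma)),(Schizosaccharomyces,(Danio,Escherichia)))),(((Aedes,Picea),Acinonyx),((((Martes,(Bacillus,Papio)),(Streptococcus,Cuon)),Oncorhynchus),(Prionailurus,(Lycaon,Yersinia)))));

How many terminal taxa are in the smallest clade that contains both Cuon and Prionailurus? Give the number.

The MRCA of Cuon and Prionailurus is the node subtending ((((Martes,(Bacillus,Papio)),(Streptococcus,Cuon)),Oncorhynchus),(Prionailurus,(Lycaon,Yersinia))).
That clade contains 9 terminal taxa: Bacillus, Cuon, Lycaon, Martes, Oncorhynchus, Papio, Prionailurus, Streptococcus, Yersinia.

9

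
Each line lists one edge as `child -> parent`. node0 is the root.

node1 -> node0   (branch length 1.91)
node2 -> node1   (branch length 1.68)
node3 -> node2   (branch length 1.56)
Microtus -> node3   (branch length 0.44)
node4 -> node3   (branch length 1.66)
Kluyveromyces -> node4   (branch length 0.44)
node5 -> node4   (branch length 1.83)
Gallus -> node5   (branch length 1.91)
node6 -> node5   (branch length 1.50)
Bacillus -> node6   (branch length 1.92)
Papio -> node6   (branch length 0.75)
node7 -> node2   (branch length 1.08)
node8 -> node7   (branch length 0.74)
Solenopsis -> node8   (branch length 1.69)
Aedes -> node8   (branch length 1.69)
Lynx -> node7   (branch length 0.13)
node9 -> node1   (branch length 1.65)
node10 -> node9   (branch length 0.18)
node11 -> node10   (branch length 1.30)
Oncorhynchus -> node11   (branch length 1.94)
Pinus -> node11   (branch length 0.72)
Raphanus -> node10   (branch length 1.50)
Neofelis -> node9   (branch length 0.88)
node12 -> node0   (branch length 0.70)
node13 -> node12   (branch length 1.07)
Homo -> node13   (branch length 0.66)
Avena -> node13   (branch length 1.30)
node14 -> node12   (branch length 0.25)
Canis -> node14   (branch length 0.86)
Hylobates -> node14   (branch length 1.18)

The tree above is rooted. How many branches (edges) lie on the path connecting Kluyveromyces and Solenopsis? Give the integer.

6

The MRCA of Kluyveromyces and Solenopsis is the node subtending ((Microtus,(Kluyveromyces,(Gallus,(Bacillus,Papio)))),((Solenopsis,Aedes),Lynx)).
From Kluyveromyces up to that node: 3 branches. From Solenopsis up to the same node: 3 branches. Total: 3 + 3 = 6.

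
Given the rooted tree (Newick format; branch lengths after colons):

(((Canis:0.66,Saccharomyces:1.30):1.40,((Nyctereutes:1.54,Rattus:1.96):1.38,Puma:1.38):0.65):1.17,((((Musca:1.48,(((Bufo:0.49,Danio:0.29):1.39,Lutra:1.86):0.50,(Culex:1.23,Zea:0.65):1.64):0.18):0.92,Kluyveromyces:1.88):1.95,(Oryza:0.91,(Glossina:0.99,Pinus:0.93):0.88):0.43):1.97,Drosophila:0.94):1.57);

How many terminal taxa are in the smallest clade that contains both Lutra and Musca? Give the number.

6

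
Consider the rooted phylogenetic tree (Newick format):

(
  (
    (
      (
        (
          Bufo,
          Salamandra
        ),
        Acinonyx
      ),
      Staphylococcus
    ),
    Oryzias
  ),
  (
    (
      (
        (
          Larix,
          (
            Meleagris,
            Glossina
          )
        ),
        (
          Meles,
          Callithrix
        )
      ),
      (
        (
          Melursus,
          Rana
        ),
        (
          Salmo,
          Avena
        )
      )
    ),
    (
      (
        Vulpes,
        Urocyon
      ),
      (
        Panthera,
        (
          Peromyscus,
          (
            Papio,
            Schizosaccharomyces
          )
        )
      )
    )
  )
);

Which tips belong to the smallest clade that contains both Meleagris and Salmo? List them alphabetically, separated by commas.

Avena, Callithrix, Glossina, Larix, Meleagris, Meles, Melursus, Rana, Salmo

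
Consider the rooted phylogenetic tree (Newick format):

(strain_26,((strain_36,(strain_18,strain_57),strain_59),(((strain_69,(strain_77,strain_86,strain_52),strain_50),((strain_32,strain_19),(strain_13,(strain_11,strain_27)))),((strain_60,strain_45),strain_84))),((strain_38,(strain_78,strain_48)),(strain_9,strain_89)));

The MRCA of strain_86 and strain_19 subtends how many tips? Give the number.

10

The MRCA of strain_86 and strain_19 is the node subtending ((strain_69,(strain_77,strain_86,strain_52),strain_50),((strain_32,strain_19),(strain_13,(strain_11,strain_27)))).
That clade contains 10 terminal taxa: strain_11, strain_13, strain_19, strain_27, strain_32, strain_50, strain_52, strain_69, strain_77, strain_86.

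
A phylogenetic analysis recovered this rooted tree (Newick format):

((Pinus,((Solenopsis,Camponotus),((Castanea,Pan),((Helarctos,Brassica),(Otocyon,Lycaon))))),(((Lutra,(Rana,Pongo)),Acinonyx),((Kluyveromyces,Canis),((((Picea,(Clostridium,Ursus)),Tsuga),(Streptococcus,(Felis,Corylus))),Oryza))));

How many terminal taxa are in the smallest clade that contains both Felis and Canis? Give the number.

10

The MRCA of Felis and Canis is the node subtending ((Kluyveromyces,Canis),((((Picea,(Clostridium,Ursus)),Tsuga),(Streptococcus,(Felis,Corylus))),Oryza)).
That clade contains 10 terminal taxa: Canis, Clostridium, Corylus, Felis, Kluyveromyces, Oryza, Picea, Streptococcus, Tsuga, Ursus.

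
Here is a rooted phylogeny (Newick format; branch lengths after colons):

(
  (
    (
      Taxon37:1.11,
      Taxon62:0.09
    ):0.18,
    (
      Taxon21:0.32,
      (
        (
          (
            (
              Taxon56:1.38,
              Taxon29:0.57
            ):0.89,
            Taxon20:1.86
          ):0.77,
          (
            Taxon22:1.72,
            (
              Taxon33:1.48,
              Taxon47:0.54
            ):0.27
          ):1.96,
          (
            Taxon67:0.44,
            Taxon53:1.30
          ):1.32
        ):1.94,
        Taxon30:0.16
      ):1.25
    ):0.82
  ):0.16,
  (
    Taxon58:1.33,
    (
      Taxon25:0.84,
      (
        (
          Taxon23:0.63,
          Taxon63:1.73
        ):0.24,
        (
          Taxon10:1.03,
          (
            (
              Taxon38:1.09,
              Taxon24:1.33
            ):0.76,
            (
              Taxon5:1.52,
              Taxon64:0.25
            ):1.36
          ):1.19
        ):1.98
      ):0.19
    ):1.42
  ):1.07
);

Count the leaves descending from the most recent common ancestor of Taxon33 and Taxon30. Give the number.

The MRCA of Taxon33 and Taxon30 is the node subtending ((((Taxon56,Taxon29),Taxon20),(Taxon22,(Taxon33,Taxon47)),(Taxon67,Taxon53)),Taxon30).
That clade contains 9 terminal taxa: Taxon20, Taxon22, Taxon29, Taxon30, Taxon33, Taxon47, Taxon53, Taxon56, Taxon67.

9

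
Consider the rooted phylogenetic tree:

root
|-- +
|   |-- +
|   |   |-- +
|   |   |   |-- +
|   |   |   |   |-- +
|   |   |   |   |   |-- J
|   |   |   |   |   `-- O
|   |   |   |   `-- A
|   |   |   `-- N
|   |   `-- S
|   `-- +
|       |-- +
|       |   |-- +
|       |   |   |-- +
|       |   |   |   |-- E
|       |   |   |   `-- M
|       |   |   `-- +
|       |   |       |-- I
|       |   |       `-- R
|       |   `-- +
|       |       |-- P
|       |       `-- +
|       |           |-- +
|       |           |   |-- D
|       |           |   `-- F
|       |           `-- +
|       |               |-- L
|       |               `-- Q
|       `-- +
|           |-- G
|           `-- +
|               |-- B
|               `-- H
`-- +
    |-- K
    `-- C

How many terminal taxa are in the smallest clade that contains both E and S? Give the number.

17

The MRCA of E and S is the node subtending (((((J,O),A),N),S),((((E,M),(I,R)),(P,((D,F),(L,Q)))),(G,(B,H)))).
That clade contains 17 terminal taxa: A, B, D, E, F, G, H, I, J, L, M, N, O, P, Q, R, S.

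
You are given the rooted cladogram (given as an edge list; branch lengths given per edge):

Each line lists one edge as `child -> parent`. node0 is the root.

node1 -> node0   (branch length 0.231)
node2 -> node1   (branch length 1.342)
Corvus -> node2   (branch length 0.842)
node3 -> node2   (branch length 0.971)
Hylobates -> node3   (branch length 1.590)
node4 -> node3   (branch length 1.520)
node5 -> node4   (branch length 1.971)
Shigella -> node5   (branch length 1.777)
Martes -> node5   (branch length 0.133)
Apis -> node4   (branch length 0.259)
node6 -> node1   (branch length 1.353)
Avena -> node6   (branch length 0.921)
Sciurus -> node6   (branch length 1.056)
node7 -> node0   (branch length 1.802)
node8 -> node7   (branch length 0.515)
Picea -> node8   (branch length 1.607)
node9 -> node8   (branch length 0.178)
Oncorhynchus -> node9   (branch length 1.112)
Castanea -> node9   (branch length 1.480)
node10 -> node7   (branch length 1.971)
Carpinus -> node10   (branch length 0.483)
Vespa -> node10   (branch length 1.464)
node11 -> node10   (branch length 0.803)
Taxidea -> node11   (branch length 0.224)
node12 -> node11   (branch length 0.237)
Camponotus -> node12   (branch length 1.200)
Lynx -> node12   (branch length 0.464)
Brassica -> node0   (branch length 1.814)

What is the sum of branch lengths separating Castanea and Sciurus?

The path runs Castanea → … → MRCA → … → Sciurus; the MRCA is the root of the tree.
Branch lengths along that path: 1.480 + 0.178 + 0.515 + 1.802 + 0.231 + 1.353 + 1.056 = 6.615.

6.615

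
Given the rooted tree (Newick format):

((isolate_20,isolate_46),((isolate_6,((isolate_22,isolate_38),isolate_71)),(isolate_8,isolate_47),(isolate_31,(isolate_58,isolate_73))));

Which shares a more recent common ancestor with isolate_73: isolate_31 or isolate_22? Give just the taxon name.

isolate_31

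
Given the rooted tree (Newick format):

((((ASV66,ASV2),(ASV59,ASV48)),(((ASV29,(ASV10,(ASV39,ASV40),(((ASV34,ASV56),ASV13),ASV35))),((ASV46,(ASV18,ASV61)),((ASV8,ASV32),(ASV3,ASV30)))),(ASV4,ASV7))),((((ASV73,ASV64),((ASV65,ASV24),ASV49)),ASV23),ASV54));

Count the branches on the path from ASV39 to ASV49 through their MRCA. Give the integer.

The MRCA of ASV39 and ASV49 is the root of the tree.
From ASV39 up to that node: 7 branches. From ASV49 up to the same node: 5 branches. Total: 7 + 5 = 12.

12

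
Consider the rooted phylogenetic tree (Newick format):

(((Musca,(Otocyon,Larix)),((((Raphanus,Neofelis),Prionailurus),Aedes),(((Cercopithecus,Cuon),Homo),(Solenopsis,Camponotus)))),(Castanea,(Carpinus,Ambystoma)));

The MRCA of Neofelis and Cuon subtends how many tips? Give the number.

9

The MRCA of Neofelis and Cuon is the node subtending ((((Raphanus,Neofelis),Prionailurus),Aedes),(((Cercopithecus,Cuon),Homo),(Solenopsis,Camponotus))).
That clade contains 9 terminal taxa: Aedes, Camponotus, Cercopithecus, Cuon, Homo, Neofelis, Prionailurus, Raphanus, Solenopsis.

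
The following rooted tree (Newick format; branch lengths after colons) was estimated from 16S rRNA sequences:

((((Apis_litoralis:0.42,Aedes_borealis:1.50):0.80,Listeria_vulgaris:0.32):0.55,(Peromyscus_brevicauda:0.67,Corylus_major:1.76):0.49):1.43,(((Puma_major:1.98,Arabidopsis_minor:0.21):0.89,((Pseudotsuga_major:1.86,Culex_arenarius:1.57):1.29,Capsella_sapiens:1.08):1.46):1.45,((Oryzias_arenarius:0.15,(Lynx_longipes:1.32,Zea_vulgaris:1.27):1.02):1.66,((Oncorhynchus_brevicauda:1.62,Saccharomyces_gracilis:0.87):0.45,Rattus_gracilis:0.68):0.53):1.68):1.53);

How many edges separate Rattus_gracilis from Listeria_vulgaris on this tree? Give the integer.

7

The MRCA of Rattus_gracilis and Listeria_vulgaris is the root of the tree.
From Rattus_gracilis up to that node: 4 branches. From Listeria_vulgaris up to the same node: 3 branches. Total: 4 + 3 = 7.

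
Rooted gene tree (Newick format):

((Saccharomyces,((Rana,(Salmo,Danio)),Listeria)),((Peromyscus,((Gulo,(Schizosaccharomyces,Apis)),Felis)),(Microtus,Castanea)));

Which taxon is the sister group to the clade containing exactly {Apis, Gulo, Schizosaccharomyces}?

Felis

The clade containing exactly {Apis, Gulo, Schizosaccharomyces} attaches to the tree at the node subtending ((Gulo,(Schizosaccharomyces,Apis)),Felis).
The other lineage descending from that same node — the sister group — is the single tip Felis.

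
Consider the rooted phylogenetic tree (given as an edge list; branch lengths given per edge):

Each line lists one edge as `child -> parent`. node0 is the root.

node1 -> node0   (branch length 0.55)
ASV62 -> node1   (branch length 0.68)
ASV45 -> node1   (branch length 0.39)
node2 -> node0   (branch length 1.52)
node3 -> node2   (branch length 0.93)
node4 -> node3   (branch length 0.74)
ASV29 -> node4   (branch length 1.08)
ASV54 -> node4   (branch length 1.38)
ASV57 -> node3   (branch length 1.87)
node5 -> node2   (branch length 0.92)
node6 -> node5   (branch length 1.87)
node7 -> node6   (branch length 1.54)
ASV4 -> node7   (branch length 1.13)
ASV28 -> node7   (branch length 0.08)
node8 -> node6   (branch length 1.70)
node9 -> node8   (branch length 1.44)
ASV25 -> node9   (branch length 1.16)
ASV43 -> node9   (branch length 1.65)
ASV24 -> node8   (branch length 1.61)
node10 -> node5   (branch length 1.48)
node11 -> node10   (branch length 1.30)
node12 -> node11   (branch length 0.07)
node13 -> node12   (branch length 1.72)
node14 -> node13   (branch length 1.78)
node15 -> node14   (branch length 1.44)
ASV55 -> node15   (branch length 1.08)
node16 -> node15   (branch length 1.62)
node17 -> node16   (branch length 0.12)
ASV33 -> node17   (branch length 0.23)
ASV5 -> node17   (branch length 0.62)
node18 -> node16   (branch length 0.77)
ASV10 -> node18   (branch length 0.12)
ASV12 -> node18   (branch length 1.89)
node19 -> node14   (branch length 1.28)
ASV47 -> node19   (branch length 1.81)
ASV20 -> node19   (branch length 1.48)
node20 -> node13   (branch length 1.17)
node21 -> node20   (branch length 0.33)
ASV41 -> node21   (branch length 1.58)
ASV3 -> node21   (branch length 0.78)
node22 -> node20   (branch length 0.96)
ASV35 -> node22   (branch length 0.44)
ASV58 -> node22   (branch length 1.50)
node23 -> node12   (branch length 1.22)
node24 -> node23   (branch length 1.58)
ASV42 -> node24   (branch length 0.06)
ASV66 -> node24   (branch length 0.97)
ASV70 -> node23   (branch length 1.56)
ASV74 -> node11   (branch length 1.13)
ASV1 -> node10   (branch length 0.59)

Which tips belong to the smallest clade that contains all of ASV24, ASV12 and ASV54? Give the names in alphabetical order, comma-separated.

ASV1, ASV10, ASV12, ASV20, ASV24, ASV25, ASV28, ASV29, ASV3, ASV33, ASV35, ASV4, ASV41, ASV42, ASV43, ASV47, ASV5, ASV54, ASV55, ASV57, ASV58, ASV66, ASV70, ASV74

Tracing ASV24: it sits inside ((ASV25,ASV43),ASV24).
Tracing ASV12: it sits inside (ASV10,ASV12).
Tracing ASV54: it sits inside (ASV29,ASV54).
The smallest clade enclosing all 3 is (((ASV29,ASV54),ASV57),(((ASV4,ASV28),((ASV25,ASV43),ASV24)),((((((ASV55,((ASV33,ASV5),(ASV10,ASV12))),(ASV47,ASV20)),((ASV41,ASV3),(ASV35,ASV58))),((ASV42,ASV66),ASV70)),ASV74),ASV1))); the answer is its 24 terminal taxa in alphabetical order.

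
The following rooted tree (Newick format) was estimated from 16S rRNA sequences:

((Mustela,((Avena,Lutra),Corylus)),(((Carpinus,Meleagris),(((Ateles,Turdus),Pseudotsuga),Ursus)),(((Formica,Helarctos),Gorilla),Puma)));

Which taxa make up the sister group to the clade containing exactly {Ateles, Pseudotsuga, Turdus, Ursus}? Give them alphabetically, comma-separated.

The clade containing exactly {Ateles, Pseudotsuga, Turdus, Ursus} attaches to the tree at the node subtending ((Carpinus,Meleagris),(((Ateles,Turdus),Pseudotsuga),Ursus)).
The other lineage descending from that same node — the sister group — is (Carpinus,Meleagris); its 2 tips in alphabetical order are the answer.

Carpinus, Meleagris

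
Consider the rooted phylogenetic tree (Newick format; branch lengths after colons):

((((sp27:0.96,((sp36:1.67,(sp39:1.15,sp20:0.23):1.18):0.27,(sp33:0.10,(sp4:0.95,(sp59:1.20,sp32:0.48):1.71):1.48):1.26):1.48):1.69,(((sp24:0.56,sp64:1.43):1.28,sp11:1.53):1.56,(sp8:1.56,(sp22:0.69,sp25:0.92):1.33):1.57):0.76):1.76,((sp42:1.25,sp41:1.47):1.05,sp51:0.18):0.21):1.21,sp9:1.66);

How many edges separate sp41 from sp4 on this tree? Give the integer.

The MRCA of sp41 and sp4 is the node subtending (((sp27,((sp36,(sp39,sp20)),(sp33,(sp4,(sp59,sp32))))),(((sp24,sp64),sp11),(sp8,(sp22,sp25)))),((sp42,sp41),sp51)).
From sp41 up to that node: 3 branches. From sp4 up to the same node: 6 branches. Total: 3 + 6 = 9.

9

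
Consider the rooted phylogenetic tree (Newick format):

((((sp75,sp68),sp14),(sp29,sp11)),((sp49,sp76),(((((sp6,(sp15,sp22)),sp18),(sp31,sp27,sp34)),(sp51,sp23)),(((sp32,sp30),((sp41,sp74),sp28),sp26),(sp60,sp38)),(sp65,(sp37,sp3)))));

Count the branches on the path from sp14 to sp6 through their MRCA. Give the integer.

The MRCA of sp14 and sp6 is the root of the tree.
From sp14 up to that node: 3 branches. From sp6 up to the same node: 7 branches. Total: 3 + 7 = 10.

10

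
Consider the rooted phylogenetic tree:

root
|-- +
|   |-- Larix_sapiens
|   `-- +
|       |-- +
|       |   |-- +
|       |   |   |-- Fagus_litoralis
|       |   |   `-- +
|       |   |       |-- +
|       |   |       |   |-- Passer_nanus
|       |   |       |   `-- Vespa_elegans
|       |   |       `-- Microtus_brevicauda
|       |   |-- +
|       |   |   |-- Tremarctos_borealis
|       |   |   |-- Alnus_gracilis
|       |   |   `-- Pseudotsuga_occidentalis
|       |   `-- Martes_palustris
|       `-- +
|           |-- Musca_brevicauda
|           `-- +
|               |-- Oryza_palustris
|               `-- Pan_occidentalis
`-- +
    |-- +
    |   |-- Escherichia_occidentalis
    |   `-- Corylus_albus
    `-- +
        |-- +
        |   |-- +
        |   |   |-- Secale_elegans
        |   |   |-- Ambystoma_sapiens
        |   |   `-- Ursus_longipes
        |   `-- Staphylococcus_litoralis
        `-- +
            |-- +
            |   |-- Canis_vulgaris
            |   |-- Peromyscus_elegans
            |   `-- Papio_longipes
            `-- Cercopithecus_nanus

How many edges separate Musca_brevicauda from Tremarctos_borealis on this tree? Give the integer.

The MRCA of Musca_brevicauda and Tremarctos_borealis is the node subtending (((Fagus_litoralis,((Passer_nanus,Vespa_elegans),Microtus_brevicauda)),(Tremarctos_borealis,Alnus_gracilis,Pseudotsuga_occidentalis),Martes_palustris),(Musca_brevicauda,(Oryza_palustris,Pan_occidentalis))).
From Musca_brevicauda up to that node: 2 branches. From Tremarctos_borealis up to the same node: 3 branches. Total: 2 + 3 = 5.

5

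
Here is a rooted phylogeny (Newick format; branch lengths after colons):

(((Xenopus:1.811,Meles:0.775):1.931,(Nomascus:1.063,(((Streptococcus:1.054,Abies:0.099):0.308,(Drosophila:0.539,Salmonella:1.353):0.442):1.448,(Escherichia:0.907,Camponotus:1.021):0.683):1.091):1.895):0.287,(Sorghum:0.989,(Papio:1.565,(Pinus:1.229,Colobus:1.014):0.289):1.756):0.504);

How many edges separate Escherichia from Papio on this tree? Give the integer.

8

The MRCA of Escherichia and Papio is the root of the tree.
From Escherichia up to that node: 5 branches. From Papio up to the same node: 3 branches. Total: 5 + 3 = 8.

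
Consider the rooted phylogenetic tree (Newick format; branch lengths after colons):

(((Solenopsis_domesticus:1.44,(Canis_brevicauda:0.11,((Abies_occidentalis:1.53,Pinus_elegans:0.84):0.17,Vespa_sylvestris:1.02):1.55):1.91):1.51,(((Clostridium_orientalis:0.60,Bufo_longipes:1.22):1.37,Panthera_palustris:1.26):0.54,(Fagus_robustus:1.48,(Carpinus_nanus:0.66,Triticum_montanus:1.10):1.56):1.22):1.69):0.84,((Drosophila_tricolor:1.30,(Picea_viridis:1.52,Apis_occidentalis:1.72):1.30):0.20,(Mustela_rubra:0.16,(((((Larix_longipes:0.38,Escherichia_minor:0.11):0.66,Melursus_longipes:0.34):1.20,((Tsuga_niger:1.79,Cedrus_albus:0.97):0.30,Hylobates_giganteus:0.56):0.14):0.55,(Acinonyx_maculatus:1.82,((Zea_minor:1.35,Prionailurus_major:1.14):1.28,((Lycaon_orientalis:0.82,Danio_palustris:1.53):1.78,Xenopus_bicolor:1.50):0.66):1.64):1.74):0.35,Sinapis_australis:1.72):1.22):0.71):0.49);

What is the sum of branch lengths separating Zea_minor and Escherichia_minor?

8.53

The path runs Zea_minor → … → MRCA → … → Escherichia_minor; the MRCA is the node subtending ((((Larix_longipes,Escherichia_minor),Melursus_longipes),((Tsuga_niger,Cedrus_albus),Hylobates_giganteus)),(Acinonyx_maculatus,((Zea_minor,Prionailurus_major),((Lycaon_orientalis,Danio_palustris),Xenopus_bicolor)))).
Branch lengths along that path: 1.35 + 1.28 + 1.64 + 1.74 + 0.55 + 1.20 + 0.66 + 0.11 = 8.53.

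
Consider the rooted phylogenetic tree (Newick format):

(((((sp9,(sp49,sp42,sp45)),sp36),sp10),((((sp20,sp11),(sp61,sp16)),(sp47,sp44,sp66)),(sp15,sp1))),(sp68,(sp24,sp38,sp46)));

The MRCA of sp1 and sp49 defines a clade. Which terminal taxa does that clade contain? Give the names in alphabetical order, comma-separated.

Tracing sp1: it sits inside (sp15,sp1).
Tracing sp49: it sits inside (sp49,sp42,sp45).
The smallest clade enclosing both is ((((sp9,(sp49,sp42,sp45)),sp36),sp10),((((sp20,sp11),(sp61,sp16)),(sp47,sp44,sp66)),(sp15,sp1))); the answer is its 15 terminal taxa in alphabetical order.

sp1, sp10, sp11, sp15, sp16, sp20, sp36, sp42, sp44, sp45, sp47, sp49, sp61, sp66, sp9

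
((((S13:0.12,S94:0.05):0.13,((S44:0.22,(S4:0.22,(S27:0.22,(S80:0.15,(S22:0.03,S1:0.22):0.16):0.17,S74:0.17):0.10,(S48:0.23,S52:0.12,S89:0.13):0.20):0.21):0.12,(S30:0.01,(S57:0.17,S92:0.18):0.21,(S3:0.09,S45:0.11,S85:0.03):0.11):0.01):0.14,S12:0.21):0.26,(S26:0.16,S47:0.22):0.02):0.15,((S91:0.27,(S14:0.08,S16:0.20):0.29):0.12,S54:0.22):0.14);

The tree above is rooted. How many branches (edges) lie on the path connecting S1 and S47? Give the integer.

10

The MRCA of S1 and S47 is the node subtending (((S13,S94),((S44,(S4,(S27,(S80,(S22,S1)),S74),(S48,S52,S89))),(S30,(S57,S92),(S3,S45,S85))),S12),(S26,S47)).
From S1 up to that node: 8 branches. From S47 up to the same node: 2 branches. Total: 8 + 2 = 10.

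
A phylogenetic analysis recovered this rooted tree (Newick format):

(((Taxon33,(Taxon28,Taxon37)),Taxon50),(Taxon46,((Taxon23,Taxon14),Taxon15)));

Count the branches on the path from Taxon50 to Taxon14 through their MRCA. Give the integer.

6

The MRCA of Taxon50 and Taxon14 is the root of the tree.
From Taxon50 up to that node: 2 branches. From Taxon14 up to the same node: 4 branches. Total: 2 + 4 = 6.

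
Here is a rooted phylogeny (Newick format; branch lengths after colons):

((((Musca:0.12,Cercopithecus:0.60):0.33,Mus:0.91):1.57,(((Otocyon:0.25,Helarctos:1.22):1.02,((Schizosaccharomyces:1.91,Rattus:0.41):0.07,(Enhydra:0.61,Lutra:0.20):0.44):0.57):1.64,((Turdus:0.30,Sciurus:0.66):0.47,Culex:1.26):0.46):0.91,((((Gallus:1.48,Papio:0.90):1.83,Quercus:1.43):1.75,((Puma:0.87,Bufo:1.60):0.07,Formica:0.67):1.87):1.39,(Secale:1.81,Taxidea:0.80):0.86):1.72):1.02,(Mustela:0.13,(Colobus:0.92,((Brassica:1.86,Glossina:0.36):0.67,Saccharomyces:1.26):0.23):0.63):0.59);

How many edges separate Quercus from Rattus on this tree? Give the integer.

9

The MRCA of Quercus and Rattus is the node subtending (((Musca,Cercopithecus),Mus),(((Otocyon,Helarctos),((Schizosaccharomyces,Rattus),(Enhydra,Lutra))),((Turdus,Sciurus),Culex)),((((Gallus,Papio),Quercus),((Puma,Bufo),Formica)),(Secale,Taxidea))).
From Quercus up to that node: 4 branches. From Rattus up to the same node: 5 branches. Total: 4 + 5 = 9.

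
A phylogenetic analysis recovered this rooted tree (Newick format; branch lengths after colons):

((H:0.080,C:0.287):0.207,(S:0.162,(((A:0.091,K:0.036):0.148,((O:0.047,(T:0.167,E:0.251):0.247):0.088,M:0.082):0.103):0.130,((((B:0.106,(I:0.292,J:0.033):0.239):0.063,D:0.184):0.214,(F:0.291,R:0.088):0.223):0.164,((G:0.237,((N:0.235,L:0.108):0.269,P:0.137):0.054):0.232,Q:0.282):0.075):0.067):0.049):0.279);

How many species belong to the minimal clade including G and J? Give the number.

11

The MRCA of G and J is the node subtending ((((B,(I,J)),D),(F,R)),((G,((N,L),P)),Q)).
That clade contains 11 terminal taxa: B, D, F, G, I, J, L, N, P, Q, R.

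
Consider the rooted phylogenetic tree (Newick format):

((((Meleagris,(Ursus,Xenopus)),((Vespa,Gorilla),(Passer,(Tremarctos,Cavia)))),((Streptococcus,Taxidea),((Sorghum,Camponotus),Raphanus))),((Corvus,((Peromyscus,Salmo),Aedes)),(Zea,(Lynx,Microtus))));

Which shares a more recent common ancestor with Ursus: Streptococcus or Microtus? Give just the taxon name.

The MRCA of Ursus and Streptococcus subtends (((Meleagris,(Ursus,Xenopus)),((Vespa,Gorilla),(Passer,(Tremarctos,Cavia)))),((Streptococcus,Taxidea),((Sorghum,Camponotus),Raphanus))) (13 taxa).
The MRCA of Ursus and Microtus is the root, subtending the entire tree (20 taxa).
The first is nested inside the second, so Ursus shares a more recent common ancestor with Streptococcus.

Streptococcus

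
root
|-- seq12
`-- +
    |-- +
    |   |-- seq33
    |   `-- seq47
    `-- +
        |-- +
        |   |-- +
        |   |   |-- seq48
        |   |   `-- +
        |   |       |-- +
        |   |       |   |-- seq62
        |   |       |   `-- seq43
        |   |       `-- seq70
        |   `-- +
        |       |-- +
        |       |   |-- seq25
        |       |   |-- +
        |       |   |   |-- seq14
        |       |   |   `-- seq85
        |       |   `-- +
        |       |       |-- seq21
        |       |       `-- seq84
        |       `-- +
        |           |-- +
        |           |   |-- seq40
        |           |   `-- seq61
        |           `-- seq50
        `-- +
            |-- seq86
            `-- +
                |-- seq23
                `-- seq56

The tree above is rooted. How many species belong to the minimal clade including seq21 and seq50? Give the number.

8

The MRCA of seq21 and seq50 is the node subtending ((seq25,(seq14,seq85),(seq21,seq84)),((seq40,seq61),seq50)).
That clade contains 8 terminal taxa: seq14, seq21, seq25, seq40, seq50, seq61, seq84, seq85.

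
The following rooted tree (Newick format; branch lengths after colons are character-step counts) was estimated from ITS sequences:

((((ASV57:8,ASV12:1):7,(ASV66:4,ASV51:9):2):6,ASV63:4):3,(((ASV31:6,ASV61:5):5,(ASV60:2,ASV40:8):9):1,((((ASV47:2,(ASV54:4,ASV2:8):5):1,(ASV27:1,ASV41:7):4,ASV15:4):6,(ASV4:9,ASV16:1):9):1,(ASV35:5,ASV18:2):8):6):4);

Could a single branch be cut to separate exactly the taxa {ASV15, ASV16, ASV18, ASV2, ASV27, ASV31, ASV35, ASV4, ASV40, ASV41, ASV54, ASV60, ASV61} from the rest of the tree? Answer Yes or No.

The MRCA of the listed taxa subtends (((ASV31,ASV61),(ASV60,ASV40)),((((ASV47,(ASV54,ASV2)),(ASV27,ASV41),ASV15),(ASV4,ASV16)),(ASV35,ASV18))).
That clade also contains ASV47, which is not in the proposed group, so the group is not monophyletic.

No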